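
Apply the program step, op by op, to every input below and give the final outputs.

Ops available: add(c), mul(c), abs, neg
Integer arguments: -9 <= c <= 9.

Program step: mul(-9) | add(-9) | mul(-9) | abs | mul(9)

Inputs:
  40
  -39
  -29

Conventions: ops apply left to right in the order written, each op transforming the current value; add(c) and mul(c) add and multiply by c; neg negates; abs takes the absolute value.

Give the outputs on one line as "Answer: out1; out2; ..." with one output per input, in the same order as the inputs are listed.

29889; 27702; 20412

Execution, op by op:
  40 -> -360 -> -369 -> 3321 -> 3321 -> 29889
  -39 -> 351 -> 342 -> -3078 -> 3078 -> 27702
  -29 -> 261 -> 252 -> -2268 -> 2268 -> 20412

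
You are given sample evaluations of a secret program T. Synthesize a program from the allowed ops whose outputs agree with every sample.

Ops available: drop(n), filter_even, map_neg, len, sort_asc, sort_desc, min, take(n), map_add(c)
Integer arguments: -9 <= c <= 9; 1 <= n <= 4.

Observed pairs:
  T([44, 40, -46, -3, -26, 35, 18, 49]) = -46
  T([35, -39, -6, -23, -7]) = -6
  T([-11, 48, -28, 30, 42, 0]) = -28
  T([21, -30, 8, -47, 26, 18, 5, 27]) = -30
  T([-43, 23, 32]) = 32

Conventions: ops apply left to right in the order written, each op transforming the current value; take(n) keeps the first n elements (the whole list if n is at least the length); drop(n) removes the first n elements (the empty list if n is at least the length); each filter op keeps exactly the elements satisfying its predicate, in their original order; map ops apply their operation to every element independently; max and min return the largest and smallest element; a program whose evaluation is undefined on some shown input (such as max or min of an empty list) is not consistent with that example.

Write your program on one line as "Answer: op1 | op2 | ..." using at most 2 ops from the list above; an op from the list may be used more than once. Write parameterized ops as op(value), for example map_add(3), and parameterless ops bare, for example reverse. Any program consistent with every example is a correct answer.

filter_even | min

Check, running the answer program on each example:
  [44, 40, -46, -3, -26, 35, 18, 49] -> [44, 40, -46, -26, 18] -> -46
  [35, -39, -6, -23, -7] -> [-6] -> -6
  [-11, 48, -28, 30, 42, 0] -> [48, -28, 30, 42, 0] -> -28
  [21, -30, 8, -47, 26, 18, 5, 27] -> [-30, 8, 26, 18] -> -30
  [-43, 23, 32] -> [32] -> 32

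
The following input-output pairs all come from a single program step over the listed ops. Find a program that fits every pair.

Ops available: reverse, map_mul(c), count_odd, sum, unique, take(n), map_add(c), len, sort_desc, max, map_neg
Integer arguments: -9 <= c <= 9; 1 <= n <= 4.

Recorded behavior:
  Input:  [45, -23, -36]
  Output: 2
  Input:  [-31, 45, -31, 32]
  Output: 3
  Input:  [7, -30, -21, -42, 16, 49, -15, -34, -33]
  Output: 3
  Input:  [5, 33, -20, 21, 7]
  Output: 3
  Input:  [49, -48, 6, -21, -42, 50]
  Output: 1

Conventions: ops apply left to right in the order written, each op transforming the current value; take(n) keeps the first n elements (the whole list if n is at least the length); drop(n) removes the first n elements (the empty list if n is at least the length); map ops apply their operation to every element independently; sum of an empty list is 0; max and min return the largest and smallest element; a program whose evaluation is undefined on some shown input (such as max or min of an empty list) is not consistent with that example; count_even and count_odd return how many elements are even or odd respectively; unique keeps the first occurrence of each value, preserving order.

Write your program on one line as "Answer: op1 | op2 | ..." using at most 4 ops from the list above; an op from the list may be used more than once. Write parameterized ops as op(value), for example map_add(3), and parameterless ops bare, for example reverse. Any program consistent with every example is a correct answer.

reverse | take(4) | count_odd

Check, running the answer program on each example:
  [45, -23, -36] -> [-36, -23, 45] -> [-36, -23, 45] -> 2
  [-31, 45, -31, 32] -> [32, -31, 45, -31] -> [32, -31, 45, -31] -> 3
  [7, -30, -21, -42, 16, 49, -15, -34, -33] -> [-33, -34, -15, 49, 16, -42, -21, -30, 7] -> [-33, -34, -15, 49] -> 3
  [5, 33, -20, 21, 7] -> [7, 21, -20, 33, 5] -> [7, 21, -20, 33] -> 3
  [49, -48, 6, -21, -42, 50] -> [50, -42, -21, 6, -48, 49] -> [50, -42, -21, 6] -> 1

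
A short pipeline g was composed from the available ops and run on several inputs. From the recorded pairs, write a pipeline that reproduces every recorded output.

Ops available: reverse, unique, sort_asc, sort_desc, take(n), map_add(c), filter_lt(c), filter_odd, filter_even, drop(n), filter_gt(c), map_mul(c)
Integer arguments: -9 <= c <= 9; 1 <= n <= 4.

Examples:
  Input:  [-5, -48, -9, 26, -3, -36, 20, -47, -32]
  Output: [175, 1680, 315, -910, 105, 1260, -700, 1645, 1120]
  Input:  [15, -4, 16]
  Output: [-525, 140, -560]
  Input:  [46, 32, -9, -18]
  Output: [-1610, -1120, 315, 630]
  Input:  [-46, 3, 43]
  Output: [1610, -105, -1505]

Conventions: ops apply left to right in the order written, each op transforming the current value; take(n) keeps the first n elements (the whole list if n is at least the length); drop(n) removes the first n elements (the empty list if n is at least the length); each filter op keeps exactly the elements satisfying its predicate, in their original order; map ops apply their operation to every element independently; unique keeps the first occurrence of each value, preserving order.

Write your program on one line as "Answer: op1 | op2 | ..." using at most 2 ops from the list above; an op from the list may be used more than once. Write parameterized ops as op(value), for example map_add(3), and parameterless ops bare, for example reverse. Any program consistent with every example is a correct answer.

map_mul(7) | map_mul(-5)

Check, running the answer program on each example:
  [-5, -48, -9, 26, -3, -36, 20, -47, -32] -> [-35, -336, -63, 182, -21, -252, 140, -329, -224] -> [175, 1680, 315, -910, 105, 1260, -700, 1645, 1120]
  [15, -4, 16] -> [105, -28, 112] -> [-525, 140, -560]
  [46, 32, -9, -18] -> [322, 224, -63, -126] -> [-1610, -1120, 315, 630]
  [-46, 3, 43] -> [-322, 21, 301] -> [1610, -105, -1505]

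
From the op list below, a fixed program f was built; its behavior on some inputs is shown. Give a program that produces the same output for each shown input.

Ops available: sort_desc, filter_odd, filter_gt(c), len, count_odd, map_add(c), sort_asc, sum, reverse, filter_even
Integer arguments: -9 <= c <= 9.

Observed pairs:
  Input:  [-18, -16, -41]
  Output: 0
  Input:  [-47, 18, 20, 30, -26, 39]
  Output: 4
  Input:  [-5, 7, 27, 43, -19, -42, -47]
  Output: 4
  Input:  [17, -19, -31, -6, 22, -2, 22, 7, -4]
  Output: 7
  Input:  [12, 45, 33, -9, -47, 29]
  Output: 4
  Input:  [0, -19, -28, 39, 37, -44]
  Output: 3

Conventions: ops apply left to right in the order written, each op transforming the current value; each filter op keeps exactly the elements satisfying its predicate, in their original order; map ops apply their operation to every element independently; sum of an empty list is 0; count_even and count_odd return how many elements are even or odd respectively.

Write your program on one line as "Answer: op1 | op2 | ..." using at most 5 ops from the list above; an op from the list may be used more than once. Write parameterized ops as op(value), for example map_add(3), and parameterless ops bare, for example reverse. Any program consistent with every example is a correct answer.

filter_gt(-7) | map_add(-6) | sort_asc | len

Check, running the answer program on each example:
  [-18, -16, -41] -> [] -> [] -> [] -> 0
  [-47, 18, 20, 30, -26, 39] -> [18, 20, 30, 39] -> [12, 14, 24, 33] -> [12, 14, 24, 33] -> 4
  [-5, 7, 27, 43, -19, -42, -47] -> [-5, 7, 27, 43] -> [-11, 1, 21, 37] -> [-11, 1, 21, 37] -> 4
  [17, -19, -31, -6, 22, -2, 22, 7, -4] -> [17, -6, 22, -2, 22, 7, -4] -> [11, -12, 16, -8, 16, 1, -10] -> [-12, -10, -8, 1, 11, 16, 16] -> 7
  [12, 45, 33, -9, -47, 29] -> [12, 45, 33, 29] -> [6, 39, 27, 23] -> [6, 23, 27, 39] -> 4
  [0, -19, -28, 39, 37, -44] -> [0, 39, 37] -> [-6, 33, 31] -> [-6, 31, 33] -> 3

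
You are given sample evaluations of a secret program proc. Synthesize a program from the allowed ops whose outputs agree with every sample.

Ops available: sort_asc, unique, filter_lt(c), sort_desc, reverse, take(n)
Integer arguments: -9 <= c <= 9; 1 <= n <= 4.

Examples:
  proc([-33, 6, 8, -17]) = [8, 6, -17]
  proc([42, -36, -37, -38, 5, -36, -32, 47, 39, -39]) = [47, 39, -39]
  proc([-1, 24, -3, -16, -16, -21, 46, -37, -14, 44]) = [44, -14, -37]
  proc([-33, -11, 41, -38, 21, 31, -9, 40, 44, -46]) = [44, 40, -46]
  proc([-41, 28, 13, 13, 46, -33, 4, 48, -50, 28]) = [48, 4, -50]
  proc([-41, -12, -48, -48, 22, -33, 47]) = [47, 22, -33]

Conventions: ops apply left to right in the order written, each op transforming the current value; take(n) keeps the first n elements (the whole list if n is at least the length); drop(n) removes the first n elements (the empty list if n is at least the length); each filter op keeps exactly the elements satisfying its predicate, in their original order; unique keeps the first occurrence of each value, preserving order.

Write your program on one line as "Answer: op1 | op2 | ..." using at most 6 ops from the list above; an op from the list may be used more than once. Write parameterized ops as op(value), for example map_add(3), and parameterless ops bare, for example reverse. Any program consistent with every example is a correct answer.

unique | reverse | take(3) | sort_asc | sort_desc

Check, running the answer program on each example:
  [-33, 6, 8, -17] -> [-33, 6, 8, -17] -> [-17, 8, 6, -33] -> [-17, 8, 6] -> [-17, 6, 8] -> [8, 6, -17]
  [42, -36, -37, -38, 5, -36, -32, 47, 39, -39] -> [42, -36, -37, -38, 5, -32, 47, 39, -39] -> [-39, 39, 47, -32, 5, -38, -37, -36, 42] -> [-39, 39, 47] -> [-39, 39, 47] -> [47, 39, -39]
  [-1, 24, -3, -16, -16, -21, 46, -37, -14, 44] -> [-1, 24, -3, -16, -21, 46, -37, -14, 44] -> [44, -14, -37, 46, -21, -16, -3, 24, -1] -> [44, -14, -37] -> [-37, -14, 44] -> [44, -14, -37]
  [-33, -11, 41, -38, 21, 31, -9, 40, 44, -46] -> [-33, -11, 41, -38, 21, 31, -9, 40, 44, -46] -> [-46, 44, 40, -9, 31, 21, -38, 41, -11, -33] -> [-46, 44, 40] -> [-46, 40, 44] -> [44, 40, -46]
  [-41, 28, 13, 13, 46, -33, 4, 48, -50, 28] -> [-41, 28, 13, 46, -33, 4, 48, -50] -> [-50, 48, 4, -33, 46, 13, 28, -41] -> [-50, 48, 4] -> [-50, 4, 48] -> [48, 4, -50]
  [-41, -12, -48, -48, 22, -33, 47] -> [-41, -12, -48, 22, -33, 47] -> [47, -33, 22, -48, -12, -41] -> [47, -33, 22] -> [-33, 22, 47] -> [47, 22, -33]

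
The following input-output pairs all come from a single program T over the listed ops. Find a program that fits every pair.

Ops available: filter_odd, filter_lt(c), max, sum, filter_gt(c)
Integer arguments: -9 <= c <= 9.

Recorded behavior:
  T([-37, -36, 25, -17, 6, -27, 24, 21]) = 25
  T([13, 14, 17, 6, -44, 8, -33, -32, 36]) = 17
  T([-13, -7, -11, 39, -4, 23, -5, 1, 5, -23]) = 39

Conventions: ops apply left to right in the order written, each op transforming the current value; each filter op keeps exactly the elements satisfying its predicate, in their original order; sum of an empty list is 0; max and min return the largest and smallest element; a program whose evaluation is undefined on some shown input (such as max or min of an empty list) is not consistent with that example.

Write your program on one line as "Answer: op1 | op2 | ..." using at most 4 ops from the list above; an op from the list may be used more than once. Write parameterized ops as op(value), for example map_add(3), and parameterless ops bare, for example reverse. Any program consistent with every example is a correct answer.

filter_odd | filter_gt(4) | max

Check, running the answer program on each example:
  [-37, -36, 25, -17, 6, -27, 24, 21] -> [-37, 25, -17, -27, 21] -> [25, 21] -> 25
  [13, 14, 17, 6, -44, 8, -33, -32, 36] -> [13, 17, -33] -> [13, 17] -> 17
  [-13, -7, -11, 39, -4, 23, -5, 1, 5, -23] -> [-13, -7, -11, 39, 23, -5, 1, 5, -23] -> [39, 23, 5] -> 39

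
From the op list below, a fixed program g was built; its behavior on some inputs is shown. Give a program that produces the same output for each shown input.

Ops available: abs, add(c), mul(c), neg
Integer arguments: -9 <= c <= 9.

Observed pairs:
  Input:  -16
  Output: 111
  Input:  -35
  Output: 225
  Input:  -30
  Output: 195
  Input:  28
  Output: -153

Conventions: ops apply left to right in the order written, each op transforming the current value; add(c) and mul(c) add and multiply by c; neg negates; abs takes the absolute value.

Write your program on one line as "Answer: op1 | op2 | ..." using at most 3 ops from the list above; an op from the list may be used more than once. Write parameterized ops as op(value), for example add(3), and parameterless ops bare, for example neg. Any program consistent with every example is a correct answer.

mul(-6) | add(8) | add(7)

Check, running the answer program on each example:
  -16 -> 96 -> 104 -> 111
  -35 -> 210 -> 218 -> 225
  -30 -> 180 -> 188 -> 195
  28 -> -168 -> -160 -> -153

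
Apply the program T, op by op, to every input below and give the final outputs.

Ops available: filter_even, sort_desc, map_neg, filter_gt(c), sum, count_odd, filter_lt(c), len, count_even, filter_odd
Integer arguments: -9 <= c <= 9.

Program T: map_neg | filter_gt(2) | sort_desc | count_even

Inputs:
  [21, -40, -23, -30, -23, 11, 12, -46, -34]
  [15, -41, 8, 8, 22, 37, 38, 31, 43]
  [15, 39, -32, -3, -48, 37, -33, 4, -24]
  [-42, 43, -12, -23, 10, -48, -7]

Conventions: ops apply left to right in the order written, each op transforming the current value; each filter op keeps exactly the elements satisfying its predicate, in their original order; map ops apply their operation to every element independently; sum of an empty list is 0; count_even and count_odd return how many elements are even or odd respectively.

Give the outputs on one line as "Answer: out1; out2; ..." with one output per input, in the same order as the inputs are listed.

4; 0; 3; 3

Execution, op by op:
  [21, -40, -23, -30, -23, 11, 12, -46, -34] -> [-21, 40, 23, 30, 23, -11, -12, 46, 34] -> [40, 23, 30, 23, 46, 34] -> [46, 40, 34, 30, 23, 23] -> 4
  [15, -41, 8, 8, 22, 37, 38, 31, 43] -> [-15, 41, -8, -8, -22, -37, -38, -31, -43] -> [41] -> [41] -> 0
  [15, 39, -32, -3, -48, 37, -33, 4, -24] -> [-15, -39, 32, 3, 48, -37, 33, -4, 24] -> [32, 3, 48, 33, 24] -> [48, 33, 32, 24, 3] -> 3
  [-42, 43, -12, -23, 10, -48, -7] -> [42, -43, 12, 23, -10, 48, 7] -> [42, 12, 23, 48, 7] -> [48, 42, 23, 12, 7] -> 3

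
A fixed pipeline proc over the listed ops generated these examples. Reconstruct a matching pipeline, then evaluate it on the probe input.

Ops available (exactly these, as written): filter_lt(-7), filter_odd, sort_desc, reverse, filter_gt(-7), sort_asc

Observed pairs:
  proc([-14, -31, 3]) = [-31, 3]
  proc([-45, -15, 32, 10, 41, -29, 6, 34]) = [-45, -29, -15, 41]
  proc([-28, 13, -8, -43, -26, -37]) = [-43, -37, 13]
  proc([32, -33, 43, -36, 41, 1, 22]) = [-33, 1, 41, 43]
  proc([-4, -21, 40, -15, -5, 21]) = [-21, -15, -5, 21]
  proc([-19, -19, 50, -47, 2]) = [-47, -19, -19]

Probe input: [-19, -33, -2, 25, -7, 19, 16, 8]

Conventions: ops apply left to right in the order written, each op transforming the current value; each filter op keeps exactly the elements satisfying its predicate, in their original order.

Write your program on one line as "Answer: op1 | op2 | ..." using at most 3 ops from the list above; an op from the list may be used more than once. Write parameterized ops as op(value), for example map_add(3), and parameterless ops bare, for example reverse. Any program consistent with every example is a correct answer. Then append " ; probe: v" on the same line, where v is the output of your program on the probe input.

sort_desc | reverse | filter_odd ; probe: [-33, -19, -7, 19, 25]

Check, running the answer program on each example:
  [-14, -31, 3] -> [3, -14, -31] -> [-31, -14, 3] -> [-31, 3]
  [-45, -15, 32, 10, 41, -29, 6, 34] -> [41, 34, 32, 10, 6, -15, -29, -45] -> [-45, -29, -15, 6, 10, 32, 34, 41] -> [-45, -29, -15, 41]
  [-28, 13, -8, -43, -26, -37] -> [13, -8, -26, -28, -37, -43] -> [-43, -37, -28, -26, -8, 13] -> [-43, -37, 13]
  [32, -33, 43, -36, 41, 1, 22] -> [43, 41, 32, 22, 1, -33, -36] -> [-36, -33, 1, 22, 32, 41, 43] -> [-33, 1, 41, 43]
  [-4, -21, 40, -15, -5, 21] -> [40, 21, -4, -5, -15, -21] -> [-21, -15, -5, -4, 21, 40] -> [-21, -15, -5, 21]
  [-19, -19, 50, -47, 2] -> [50, 2, -19, -19, -47] -> [-47, -19, -19, 2, 50] -> [-47, -19, -19]
  probe: [-19, -33, -2, 25, -7, 19, 16, 8] -> [25, 19, 16, 8, -2, -7, -19, -33] -> [-33, -19, -7, -2, 8, 16, 19, 25] -> [-33, -19, -7, 19, 25]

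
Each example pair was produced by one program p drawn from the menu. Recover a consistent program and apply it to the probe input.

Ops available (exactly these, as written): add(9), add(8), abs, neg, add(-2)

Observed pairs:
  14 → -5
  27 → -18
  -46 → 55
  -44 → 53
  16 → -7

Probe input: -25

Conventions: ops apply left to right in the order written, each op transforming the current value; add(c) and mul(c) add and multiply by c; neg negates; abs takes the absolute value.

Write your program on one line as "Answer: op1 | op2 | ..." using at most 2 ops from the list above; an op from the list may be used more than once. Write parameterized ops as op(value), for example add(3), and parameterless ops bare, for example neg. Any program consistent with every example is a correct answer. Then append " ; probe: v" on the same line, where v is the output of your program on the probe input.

neg | add(9) ; probe: 34

Check, running the answer program on each example:
  14 -> -14 -> -5
  27 -> -27 -> -18
  -46 -> 46 -> 55
  -44 -> 44 -> 53
  16 -> -16 -> -7
  probe: -25 -> 25 -> 34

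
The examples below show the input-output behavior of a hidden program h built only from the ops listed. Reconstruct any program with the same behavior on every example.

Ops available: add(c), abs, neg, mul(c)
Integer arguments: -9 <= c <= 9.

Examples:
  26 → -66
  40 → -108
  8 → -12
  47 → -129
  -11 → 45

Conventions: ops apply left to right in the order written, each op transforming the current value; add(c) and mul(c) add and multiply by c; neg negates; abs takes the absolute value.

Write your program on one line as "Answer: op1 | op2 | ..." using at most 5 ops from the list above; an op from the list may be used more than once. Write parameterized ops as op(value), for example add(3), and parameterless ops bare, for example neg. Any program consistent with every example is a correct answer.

neg | add(4) | neg | mul(-3)

Check, running the answer program on each example:
  26 -> -26 -> -22 -> 22 -> -66
  40 -> -40 -> -36 -> 36 -> -108
  8 -> -8 -> -4 -> 4 -> -12
  47 -> -47 -> -43 -> 43 -> -129
  -11 -> 11 -> 15 -> -15 -> 45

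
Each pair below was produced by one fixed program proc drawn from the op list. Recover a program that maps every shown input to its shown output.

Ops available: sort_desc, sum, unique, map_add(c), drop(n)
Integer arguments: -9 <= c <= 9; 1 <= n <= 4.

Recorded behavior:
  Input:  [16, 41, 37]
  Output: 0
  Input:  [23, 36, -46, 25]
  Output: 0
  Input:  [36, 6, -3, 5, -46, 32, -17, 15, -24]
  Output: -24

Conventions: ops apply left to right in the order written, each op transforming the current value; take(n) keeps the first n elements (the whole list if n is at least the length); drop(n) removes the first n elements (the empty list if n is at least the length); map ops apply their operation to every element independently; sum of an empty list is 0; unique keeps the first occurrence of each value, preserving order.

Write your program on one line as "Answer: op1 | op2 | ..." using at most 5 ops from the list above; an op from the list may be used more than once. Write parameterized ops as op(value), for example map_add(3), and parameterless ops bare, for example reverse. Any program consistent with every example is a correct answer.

drop(1) | drop(3) | drop(4) | sum

Check, running the answer program on each example:
  [16, 41, 37] -> [41, 37] -> [] -> [] -> 0
  [23, 36, -46, 25] -> [36, -46, 25] -> [] -> [] -> 0
  [36, 6, -3, 5, -46, 32, -17, 15, -24] -> [6, -3, 5, -46, 32, -17, 15, -24] -> [-46, 32, -17, 15, -24] -> [-24] -> -24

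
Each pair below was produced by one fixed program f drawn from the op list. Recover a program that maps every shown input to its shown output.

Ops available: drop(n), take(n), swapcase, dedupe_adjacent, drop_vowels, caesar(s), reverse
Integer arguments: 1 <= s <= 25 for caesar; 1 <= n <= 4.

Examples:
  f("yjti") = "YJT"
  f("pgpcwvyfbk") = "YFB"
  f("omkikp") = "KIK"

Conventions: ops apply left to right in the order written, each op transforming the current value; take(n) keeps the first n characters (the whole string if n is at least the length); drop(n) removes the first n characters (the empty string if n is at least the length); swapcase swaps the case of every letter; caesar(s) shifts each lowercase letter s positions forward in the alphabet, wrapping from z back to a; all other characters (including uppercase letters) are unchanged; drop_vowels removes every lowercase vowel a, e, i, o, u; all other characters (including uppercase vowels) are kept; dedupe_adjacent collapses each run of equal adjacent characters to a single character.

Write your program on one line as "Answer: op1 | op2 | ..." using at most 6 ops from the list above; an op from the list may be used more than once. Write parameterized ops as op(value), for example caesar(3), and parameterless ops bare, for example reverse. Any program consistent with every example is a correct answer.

reverse | swapcase | take(4) | drop(1) | reverse

Check, running the answer program on each example:
  "yjti" -> "itjy" -> "ITJY" -> "ITJY" -> "TJY" -> "YJT"
  "pgpcwvyfbk" -> "kbfyvwcpgp" -> "KBFYVWCPGP" -> "KBFY" -> "BFY" -> "YFB"
  "omkikp" -> "pkikmo" -> "PKIKMO" -> "PKIK" -> "KIK" -> "KIK"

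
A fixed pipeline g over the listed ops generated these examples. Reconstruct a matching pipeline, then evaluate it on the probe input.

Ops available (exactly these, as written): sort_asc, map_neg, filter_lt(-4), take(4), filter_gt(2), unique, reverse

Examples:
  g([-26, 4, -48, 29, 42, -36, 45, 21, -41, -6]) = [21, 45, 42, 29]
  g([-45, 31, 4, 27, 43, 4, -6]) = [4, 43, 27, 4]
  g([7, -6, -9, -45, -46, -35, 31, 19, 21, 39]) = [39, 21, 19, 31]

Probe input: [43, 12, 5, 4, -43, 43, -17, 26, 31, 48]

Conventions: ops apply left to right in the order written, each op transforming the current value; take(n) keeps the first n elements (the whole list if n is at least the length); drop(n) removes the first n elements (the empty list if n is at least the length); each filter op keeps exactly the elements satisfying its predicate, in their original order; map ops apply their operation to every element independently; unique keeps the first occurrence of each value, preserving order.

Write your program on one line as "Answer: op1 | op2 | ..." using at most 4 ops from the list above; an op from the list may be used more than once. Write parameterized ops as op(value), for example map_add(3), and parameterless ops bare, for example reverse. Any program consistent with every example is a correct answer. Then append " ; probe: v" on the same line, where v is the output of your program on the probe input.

filter_gt(2) | reverse | take(4) ; probe: [48, 31, 26, 43]

Check, running the answer program on each example:
  [-26, 4, -48, 29, 42, -36, 45, 21, -41, -6] -> [4, 29, 42, 45, 21] -> [21, 45, 42, 29, 4] -> [21, 45, 42, 29]
  [-45, 31, 4, 27, 43, 4, -6] -> [31, 4, 27, 43, 4] -> [4, 43, 27, 4, 31] -> [4, 43, 27, 4]
  [7, -6, -9, -45, -46, -35, 31, 19, 21, 39] -> [7, 31, 19, 21, 39] -> [39, 21, 19, 31, 7] -> [39, 21, 19, 31]
  probe: [43, 12, 5, 4, -43, 43, -17, 26, 31, 48] -> [43, 12, 5, 4, 43, 26, 31, 48] -> [48, 31, 26, 43, 4, 5, 12, 43] -> [48, 31, 26, 43]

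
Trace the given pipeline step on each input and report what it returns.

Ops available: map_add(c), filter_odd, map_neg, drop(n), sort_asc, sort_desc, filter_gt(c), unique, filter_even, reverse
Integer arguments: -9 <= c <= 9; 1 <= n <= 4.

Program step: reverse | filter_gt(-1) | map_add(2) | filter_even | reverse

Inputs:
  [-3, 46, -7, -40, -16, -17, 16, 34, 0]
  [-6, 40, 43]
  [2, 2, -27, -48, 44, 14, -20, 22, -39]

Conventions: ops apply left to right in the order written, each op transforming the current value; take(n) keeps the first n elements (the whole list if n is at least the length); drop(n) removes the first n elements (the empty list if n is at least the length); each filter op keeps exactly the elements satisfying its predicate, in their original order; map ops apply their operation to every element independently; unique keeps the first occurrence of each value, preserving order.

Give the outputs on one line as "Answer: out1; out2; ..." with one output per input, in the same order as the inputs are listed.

Execution, op by op:
  [-3, 46, -7, -40, -16, -17, 16, 34, 0] -> [0, 34, 16, -17, -16, -40, -7, 46, -3] -> [0, 34, 16, 46] -> [2, 36, 18, 48] -> [2, 36, 18, 48] -> [48, 18, 36, 2]
  [-6, 40, 43] -> [43, 40, -6] -> [43, 40] -> [45, 42] -> [42] -> [42]
  [2, 2, -27, -48, 44, 14, -20, 22, -39] -> [-39, 22, -20, 14, 44, -48, -27, 2, 2] -> [22, 14, 44, 2, 2] -> [24, 16, 46, 4, 4] -> [24, 16, 46, 4, 4] -> [4, 4, 46, 16, 24]

[48, 18, 36, 2]; [42]; [4, 4, 46, 16, 24]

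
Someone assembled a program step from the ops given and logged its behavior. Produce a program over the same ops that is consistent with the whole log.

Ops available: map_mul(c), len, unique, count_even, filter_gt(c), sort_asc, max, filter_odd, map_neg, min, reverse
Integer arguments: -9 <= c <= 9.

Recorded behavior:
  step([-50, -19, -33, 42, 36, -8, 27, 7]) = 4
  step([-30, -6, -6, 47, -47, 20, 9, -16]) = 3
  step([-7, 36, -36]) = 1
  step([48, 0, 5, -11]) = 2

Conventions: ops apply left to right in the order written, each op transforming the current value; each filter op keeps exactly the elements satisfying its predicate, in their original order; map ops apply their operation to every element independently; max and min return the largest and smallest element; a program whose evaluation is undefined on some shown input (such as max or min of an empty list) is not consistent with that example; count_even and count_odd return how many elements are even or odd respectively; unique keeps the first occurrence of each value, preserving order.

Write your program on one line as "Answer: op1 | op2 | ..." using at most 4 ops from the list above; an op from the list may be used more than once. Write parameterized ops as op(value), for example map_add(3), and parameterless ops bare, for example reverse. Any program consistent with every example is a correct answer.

sort_asc | reverse | filter_odd | len

Check, running the answer program on each example:
  [-50, -19, -33, 42, 36, -8, 27, 7] -> [-50, -33, -19, -8, 7, 27, 36, 42] -> [42, 36, 27, 7, -8, -19, -33, -50] -> [27, 7, -19, -33] -> 4
  [-30, -6, -6, 47, -47, 20, 9, -16] -> [-47, -30, -16, -6, -6, 9, 20, 47] -> [47, 20, 9, -6, -6, -16, -30, -47] -> [47, 9, -47] -> 3
  [-7, 36, -36] -> [-36, -7, 36] -> [36, -7, -36] -> [-7] -> 1
  [48, 0, 5, -11] -> [-11, 0, 5, 48] -> [48, 5, 0, -11] -> [5, -11] -> 2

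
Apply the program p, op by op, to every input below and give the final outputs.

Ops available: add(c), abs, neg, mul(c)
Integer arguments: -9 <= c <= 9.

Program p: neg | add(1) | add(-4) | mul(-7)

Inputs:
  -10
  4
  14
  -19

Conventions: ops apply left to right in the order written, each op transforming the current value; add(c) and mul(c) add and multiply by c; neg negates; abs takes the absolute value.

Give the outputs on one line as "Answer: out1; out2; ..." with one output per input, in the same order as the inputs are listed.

Execution, op by op:
  -10 -> 10 -> 11 -> 7 -> -49
  4 -> -4 -> -3 -> -7 -> 49
  14 -> -14 -> -13 -> -17 -> 119
  -19 -> 19 -> 20 -> 16 -> -112

-49; 49; 119; -112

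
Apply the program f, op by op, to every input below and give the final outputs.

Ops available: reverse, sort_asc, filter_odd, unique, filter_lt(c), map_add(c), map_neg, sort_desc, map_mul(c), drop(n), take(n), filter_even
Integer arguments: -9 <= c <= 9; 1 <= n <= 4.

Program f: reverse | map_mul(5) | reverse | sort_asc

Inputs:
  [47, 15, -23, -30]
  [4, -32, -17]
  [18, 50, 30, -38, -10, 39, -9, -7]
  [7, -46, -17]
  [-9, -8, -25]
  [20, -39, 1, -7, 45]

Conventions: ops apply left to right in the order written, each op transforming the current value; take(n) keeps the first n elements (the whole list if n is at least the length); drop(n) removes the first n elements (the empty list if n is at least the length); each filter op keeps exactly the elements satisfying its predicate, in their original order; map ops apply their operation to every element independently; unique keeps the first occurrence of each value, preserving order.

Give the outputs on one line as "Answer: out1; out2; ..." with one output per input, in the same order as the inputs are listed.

Execution, op by op:
  [47, 15, -23, -30] -> [-30, -23, 15, 47] -> [-150, -115, 75, 235] -> [235, 75, -115, -150] -> [-150, -115, 75, 235]
  [4, -32, -17] -> [-17, -32, 4] -> [-85, -160, 20] -> [20, -160, -85] -> [-160, -85, 20]
  [18, 50, 30, -38, -10, 39, -9, -7] -> [-7, -9, 39, -10, -38, 30, 50, 18] -> [-35, -45, 195, -50, -190, 150, 250, 90] -> [90, 250, 150, -190, -50, 195, -45, -35] -> [-190, -50, -45, -35, 90, 150, 195, 250]
  [7, -46, -17] -> [-17, -46, 7] -> [-85, -230, 35] -> [35, -230, -85] -> [-230, -85, 35]
  [-9, -8, -25] -> [-25, -8, -9] -> [-125, -40, -45] -> [-45, -40, -125] -> [-125, -45, -40]
  [20, -39, 1, -7, 45] -> [45, -7, 1, -39, 20] -> [225, -35, 5, -195, 100] -> [100, -195, 5, -35, 225] -> [-195, -35, 5, 100, 225]

[-150, -115, 75, 235]; [-160, -85, 20]; [-190, -50, -45, -35, 90, 150, 195, 250]; [-230, -85, 35]; [-125, -45, -40]; [-195, -35, 5, 100, 225]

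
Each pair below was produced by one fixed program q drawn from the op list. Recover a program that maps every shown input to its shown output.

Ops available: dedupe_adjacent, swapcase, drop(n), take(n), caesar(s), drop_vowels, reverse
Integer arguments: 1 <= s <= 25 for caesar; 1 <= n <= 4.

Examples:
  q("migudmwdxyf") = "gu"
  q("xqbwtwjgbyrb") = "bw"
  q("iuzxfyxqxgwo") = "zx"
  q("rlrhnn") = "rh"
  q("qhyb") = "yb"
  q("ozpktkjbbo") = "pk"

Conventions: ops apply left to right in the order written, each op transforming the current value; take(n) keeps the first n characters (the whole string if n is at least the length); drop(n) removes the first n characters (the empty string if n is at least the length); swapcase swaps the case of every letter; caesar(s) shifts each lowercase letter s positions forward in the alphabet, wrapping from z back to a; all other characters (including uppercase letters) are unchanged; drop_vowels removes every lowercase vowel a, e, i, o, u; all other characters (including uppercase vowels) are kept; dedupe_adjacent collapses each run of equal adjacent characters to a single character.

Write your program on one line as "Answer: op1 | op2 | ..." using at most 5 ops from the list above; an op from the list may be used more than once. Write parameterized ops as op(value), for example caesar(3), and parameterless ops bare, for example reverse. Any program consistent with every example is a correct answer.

drop(2) | swapcase | take(2) | swapcase

Check, running the answer program on each example:
  "migudmwdxyf" -> "gudmwdxyf" -> "GUDMWDXYF" -> "GU" -> "gu"
  "xqbwtwjgbyrb" -> "bwtwjgbyrb" -> "BWTWJGBYRB" -> "BW" -> "bw"
  "iuzxfyxqxgwo" -> "zxfyxqxgwo" -> "ZXFYXQXGWO" -> "ZX" -> "zx"
  "rlrhnn" -> "rhnn" -> "RHNN" -> "RH" -> "rh"
  "qhyb" -> "yb" -> "YB" -> "YB" -> "yb"
  "ozpktkjbbo" -> "pktkjbbo" -> "PKTKJBBO" -> "PK" -> "pk"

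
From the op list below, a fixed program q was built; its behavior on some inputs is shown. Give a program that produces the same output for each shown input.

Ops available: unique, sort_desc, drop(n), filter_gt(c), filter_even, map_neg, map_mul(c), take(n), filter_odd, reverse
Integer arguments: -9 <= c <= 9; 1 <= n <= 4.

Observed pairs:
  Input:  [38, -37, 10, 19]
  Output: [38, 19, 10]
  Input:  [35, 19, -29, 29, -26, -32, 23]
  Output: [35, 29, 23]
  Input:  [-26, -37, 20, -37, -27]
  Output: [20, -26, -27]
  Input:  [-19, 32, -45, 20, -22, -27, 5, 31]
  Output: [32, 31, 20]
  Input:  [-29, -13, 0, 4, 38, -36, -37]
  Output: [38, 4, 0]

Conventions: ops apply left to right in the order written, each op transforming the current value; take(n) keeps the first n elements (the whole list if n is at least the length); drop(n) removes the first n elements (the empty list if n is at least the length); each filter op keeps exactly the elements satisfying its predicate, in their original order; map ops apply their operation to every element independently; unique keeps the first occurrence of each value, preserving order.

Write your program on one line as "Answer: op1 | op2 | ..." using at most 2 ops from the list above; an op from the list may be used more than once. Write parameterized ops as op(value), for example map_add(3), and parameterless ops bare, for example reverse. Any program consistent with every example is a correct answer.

sort_desc | take(3)

Check, running the answer program on each example:
  [38, -37, 10, 19] -> [38, 19, 10, -37] -> [38, 19, 10]
  [35, 19, -29, 29, -26, -32, 23] -> [35, 29, 23, 19, -26, -29, -32] -> [35, 29, 23]
  [-26, -37, 20, -37, -27] -> [20, -26, -27, -37, -37] -> [20, -26, -27]
  [-19, 32, -45, 20, -22, -27, 5, 31] -> [32, 31, 20, 5, -19, -22, -27, -45] -> [32, 31, 20]
  [-29, -13, 0, 4, 38, -36, -37] -> [38, 4, 0, -13, -29, -36, -37] -> [38, 4, 0]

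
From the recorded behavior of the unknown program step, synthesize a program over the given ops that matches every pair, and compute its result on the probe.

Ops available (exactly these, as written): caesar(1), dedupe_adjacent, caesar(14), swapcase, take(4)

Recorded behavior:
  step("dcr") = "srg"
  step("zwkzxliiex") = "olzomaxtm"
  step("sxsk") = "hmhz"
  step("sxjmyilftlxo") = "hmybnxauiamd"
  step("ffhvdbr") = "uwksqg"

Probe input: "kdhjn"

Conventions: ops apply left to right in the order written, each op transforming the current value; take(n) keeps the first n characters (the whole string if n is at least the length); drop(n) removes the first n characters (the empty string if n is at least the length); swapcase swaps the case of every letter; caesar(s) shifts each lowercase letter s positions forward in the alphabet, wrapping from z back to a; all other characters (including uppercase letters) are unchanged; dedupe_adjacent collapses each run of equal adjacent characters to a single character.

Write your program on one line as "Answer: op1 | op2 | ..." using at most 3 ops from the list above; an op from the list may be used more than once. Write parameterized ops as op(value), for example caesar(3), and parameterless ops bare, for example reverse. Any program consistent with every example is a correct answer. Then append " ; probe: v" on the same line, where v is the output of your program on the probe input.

caesar(14) | caesar(1) | dedupe_adjacent ; probe: "zswyc"

Check, running the answer program on each example:
  "dcr" -> "rqf" -> "srg" -> "srg"
  "zwkzxliiex" -> "nkynlzwwsl" -> "olzomaxxtm" -> "olzomaxtm"
  "sxsk" -> "glgy" -> "hmhz" -> "hmhz"
  "sxjmyilftlxo" -> "glxamwzthzlc" -> "hmybnxauiamd" -> "hmybnxauiamd"
  "ffhvdbr" -> "ttvjrpf" -> "uuwksqg" -> "uwksqg"
  probe: "kdhjn" -> "yrvxb" -> "zswyc" -> "zswyc"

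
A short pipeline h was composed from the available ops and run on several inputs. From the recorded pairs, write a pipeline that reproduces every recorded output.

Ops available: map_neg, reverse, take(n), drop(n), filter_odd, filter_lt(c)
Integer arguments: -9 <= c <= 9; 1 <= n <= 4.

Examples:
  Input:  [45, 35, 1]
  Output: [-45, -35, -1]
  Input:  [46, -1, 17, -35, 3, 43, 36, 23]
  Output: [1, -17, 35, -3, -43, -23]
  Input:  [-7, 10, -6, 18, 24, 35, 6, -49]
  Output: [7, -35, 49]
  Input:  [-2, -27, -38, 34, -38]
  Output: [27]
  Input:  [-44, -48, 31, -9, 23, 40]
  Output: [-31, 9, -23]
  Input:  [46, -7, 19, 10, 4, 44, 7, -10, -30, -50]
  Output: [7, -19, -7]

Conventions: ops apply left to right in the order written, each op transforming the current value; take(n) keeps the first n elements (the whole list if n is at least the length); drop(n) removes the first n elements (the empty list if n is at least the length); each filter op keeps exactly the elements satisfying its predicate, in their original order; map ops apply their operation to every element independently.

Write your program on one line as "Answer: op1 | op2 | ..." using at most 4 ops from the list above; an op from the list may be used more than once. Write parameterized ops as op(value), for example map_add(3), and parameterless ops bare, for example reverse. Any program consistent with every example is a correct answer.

reverse | filter_odd | map_neg | reverse

Check, running the answer program on each example:
  [45, 35, 1] -> [1, 35, 45] -> [1, 35, 45] -> [-1, -35, -45] -> [-45, -35, -1]
  [46, -1, 17, -35, 3, 43, 36, 23] -> [23, 36, 43, 3, -35, 17, -1, 46] -> [23, 43, 3, -35, 17, -1] -> [-23, -43, -3, 35, -17, 1] -> [1, -17, 35, -3, -43, -23]
  [-7, 10, -6, 18, 24, 35, 6, -49] -> [-49, 6, 35, 24, 18, -6, 10, -7] -> [-49, 35, -7] -> [49, -35, 7] -> [7, -35, 49]
  [-2, -27, -38, 34, -38] -> [-38, 34, -38, -27, -2] -> [-27] -> [27] -> [27]
  [-44, -48, 31, -9, 23, 40] -> [40, 23, -9, 31, -48, -44] -> [23, -9, 31] -> [-23, 9, -31] -> [-31, 9, -23]
  [46, -7, 19, 10, 4, 44, 7, -10, -30, -50] -> [-50, -30, -10, 7, 44, 4, 10, 19, -7, 46] -> [7, 19, -7] -> [-7, -19, 7] -> [7, -19, -7]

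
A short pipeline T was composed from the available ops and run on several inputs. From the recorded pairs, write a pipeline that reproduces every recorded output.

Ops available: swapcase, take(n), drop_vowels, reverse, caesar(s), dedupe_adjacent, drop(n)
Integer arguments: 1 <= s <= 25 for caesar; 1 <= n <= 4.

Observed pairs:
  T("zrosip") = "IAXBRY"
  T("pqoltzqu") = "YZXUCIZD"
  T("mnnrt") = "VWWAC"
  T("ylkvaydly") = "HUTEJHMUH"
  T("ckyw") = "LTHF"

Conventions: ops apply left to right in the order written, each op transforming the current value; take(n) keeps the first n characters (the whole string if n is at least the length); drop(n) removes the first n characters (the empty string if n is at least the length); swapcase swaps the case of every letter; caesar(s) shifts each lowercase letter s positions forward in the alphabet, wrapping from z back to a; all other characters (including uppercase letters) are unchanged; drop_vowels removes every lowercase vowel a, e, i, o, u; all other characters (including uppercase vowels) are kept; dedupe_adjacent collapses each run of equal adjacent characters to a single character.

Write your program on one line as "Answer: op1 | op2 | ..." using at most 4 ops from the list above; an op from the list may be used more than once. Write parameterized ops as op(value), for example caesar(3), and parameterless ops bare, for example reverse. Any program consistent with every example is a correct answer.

caesar(24) | caesar(11) | swapcase

Check, running the answer program on each example:
  "zrosip" -> "xpmqgn" -> "iaxbry" -> "IAXBRY"
  "pqoltzqu" -> "nomjrxos" -> "yzxucizd" -> "YZXUCIZD"
  "mnnrt" -> "kllpr" -> "vwwac" -> "VWWAC"
  "ylkvaydly" -> "wjitywbjw" -> "hutejhmuh" -> "HUTEJHMUH"
  "ckyw" -> "aiwu" -> "lthf" -> "LTHF"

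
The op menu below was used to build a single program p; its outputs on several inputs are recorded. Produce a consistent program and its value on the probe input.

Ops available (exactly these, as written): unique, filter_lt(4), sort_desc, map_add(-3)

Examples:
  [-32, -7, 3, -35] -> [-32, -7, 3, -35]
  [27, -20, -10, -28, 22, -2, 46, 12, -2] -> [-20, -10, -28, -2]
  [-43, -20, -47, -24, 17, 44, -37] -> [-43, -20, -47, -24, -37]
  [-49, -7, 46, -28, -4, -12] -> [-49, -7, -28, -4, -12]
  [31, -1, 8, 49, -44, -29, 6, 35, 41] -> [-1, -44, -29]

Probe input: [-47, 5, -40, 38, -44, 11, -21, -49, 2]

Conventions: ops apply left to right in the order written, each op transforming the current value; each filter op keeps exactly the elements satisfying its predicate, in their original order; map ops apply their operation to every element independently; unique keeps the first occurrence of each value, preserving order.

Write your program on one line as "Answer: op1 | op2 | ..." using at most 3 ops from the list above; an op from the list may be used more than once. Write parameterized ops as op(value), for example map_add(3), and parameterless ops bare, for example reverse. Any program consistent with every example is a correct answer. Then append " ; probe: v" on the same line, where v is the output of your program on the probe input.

unique | filter_lt(4) ; probe: [-47, -40, -44, -21, -49, 2]

Check, running the answer program on each example:
  [-32, -7, 3, -35] -> [-32, -7, 3, -35] -> [-32, -7, 3, -35]
  [27, -20, -10, -28, 22, -2, 46, 12, -2] -> [27, -20, -10, -28, 22, -2, 46, 12] -> [-20, -10, -28, -2]
  [-43, -20, -47, -24, 17, 44, -37] -> [-43, -20, -47, -24, 17, 44, -37] -> [-43, -20, -47, -24, -37]
  [-49, -7, 46, -28, -4, -12] -> [-49, -7, 46, -28, -4, -12] -> [-49, -7, -28, -4, -12]
  [31, -1, 8, 49, -44, -29, 6, 35, 41] -> [31, -1, 8, 49, -44, -29, 6, 35, 41] -> [-1, -44, -29]
  probe: [-47, 5, -40, 38, -44, 11, -21, -49, 2] -> [-47, 5, -40, 38, -44, 11, -21, -49, 2] -> [-47, -40, -44, -21, -49, 2]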